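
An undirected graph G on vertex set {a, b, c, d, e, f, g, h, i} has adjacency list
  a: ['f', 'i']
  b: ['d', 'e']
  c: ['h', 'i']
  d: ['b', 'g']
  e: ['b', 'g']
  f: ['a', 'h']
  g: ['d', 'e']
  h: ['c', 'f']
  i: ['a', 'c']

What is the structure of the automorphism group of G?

G has two connected components, {a, c, f, h, i} and {b, d, e, g}; each is 2-regular, so G = C_5 ⊔ C_4. The components are non-isomorphic (different sizes), so Aut(G) = Aut(C_4) × Aut(C_5) = D_4 × D_5 of order 8·10 = 80.

D_4 × D_5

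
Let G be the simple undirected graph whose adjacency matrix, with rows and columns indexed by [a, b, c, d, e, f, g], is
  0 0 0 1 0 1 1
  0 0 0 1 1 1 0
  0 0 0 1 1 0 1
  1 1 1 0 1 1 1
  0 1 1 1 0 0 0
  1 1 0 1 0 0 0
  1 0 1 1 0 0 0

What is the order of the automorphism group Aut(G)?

12

Vertex d is the unique vertex of degree 6; the remaining 6 vertices each have degree 3 and induce a cycle, so G is the wheel on 7 vertices with hub d. Every automorphism fixes the hub and acts on the rim 6-cycle, so Aut(G) ≅ Aut(C_6) = D_6 of order 12.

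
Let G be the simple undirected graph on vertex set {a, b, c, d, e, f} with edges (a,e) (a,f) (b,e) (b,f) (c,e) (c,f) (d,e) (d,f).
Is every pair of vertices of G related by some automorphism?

Automorphisms preserve degree, but G has vertices of degree 2 and vertices of degree 4; no automorphism maps one to the other, so G is not vertex-transitive.

No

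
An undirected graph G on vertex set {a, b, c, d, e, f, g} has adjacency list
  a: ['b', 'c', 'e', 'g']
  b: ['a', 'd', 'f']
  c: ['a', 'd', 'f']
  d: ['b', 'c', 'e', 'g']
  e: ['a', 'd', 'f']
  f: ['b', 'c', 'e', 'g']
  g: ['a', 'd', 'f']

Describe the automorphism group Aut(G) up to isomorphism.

S_4 × S_3

The vertices split by degree into {a, d, f} (degree 4) and {b, c, e, g} (degree 3); every edge runs between the two parts, so G is the complete bipartite graph K_{3,4}. Automorphisms preserve the bipartition setwise (since the parts differ in size) and act as S_4 × S_3 within it; |Aut| = 144.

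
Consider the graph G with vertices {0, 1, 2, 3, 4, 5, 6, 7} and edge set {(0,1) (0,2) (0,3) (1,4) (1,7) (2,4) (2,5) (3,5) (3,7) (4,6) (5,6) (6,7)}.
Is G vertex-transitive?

G is 3-regular and bipartite on 2^3 = 8 vertices with girth 4; it is the hypercube graph Q_3. Aut(Q_3) consists of the signed permutations of the 3 coordinate axes: 3! permutations times 2^3 sign flips, so |Aut| = 2^3·3! = 48. This group acts transitively on the 8 vertices.

Yes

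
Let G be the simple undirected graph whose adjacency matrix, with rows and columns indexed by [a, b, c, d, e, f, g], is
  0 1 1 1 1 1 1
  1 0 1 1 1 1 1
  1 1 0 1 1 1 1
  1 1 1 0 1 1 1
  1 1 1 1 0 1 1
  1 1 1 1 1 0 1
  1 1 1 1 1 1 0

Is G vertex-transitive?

Yes

All 7 vertices are pairwise adjacent: G = K_7. Every bijection on the vertex set is an automorphism of K_7; hence Aut(K_7) ≅ S_7, order 5040. Under this action every vertex can be carried to every other, so G is vertex-transitive.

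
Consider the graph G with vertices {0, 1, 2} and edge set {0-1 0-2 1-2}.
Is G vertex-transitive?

All 3 vertices are pairwise adjacent: G = K_3. Any permutation of the 3 vertices preserves K_3, so Aut(K_3) = S_3 of order 3! = 6. Under this action every vertex can be carried to every other, so G is vertex-transitive.

Yes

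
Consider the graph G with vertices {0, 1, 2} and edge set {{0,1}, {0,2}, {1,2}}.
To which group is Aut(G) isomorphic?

All 3 vertices are pairwise adjacent: G = K_3. Every bijection on the vertex set is an automorphism of K_3; hence Aut(K_3) ≅ S_3, order 6.

the symmetric group on 3 letters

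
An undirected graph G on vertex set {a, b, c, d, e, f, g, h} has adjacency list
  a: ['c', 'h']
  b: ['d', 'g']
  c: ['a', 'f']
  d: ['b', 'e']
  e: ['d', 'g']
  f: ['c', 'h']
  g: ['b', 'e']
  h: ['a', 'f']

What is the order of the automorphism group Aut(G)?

128

G has two connected components, {a, c, f, h} and {b, d, e, g}; each is 2-regular, so G = C_4 ⊔ C_4. Aut of a disjoint union of two copies of C_4 is the wreath product D_4 ≀ Z_2, of order 2·8² = 128.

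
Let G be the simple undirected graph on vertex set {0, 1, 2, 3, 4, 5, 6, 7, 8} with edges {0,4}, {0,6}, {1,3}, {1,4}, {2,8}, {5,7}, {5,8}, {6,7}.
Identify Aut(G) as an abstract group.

The degree sequence is [2, 2, 1, 1, 2, 2, 2, 2, 2]; the two degree-1 vertices 2 and 3 are the ends of a path, so G = P_9. A path has exactly one nontrivial symmetry — reversal — giving Aut(G) of order 2.

Z_2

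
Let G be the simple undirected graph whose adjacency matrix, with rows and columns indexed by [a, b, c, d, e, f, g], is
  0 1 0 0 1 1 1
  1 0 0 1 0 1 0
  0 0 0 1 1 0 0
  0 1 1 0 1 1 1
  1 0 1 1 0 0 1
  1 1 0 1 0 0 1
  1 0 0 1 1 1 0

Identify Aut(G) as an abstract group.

{e}

Degrees alone do not determine every vertex (e.g. a and e both have degree 4), but their neighbour-degree multisets differ: N(a) has degrees [3, 4, 4, 4] while N(e) has degrees [2, 4, 4, 5]. Repeating this refinement separates all vertices, so the only automorphism is the identity.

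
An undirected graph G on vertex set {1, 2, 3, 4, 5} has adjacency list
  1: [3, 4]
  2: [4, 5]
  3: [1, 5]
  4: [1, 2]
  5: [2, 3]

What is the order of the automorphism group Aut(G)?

10

G is 2-regular and connected on 5 vertices, i.e. the cycle C_5. The automorphisms of the 5-cycle are exactly the symmetries of a regular 5-gon: the dihedral group D_5, |D_5| = 10.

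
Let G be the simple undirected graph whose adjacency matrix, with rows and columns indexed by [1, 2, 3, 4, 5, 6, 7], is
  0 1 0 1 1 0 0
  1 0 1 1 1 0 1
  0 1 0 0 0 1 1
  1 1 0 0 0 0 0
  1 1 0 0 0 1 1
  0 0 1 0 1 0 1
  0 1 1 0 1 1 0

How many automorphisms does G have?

1

The degree sequence is [3, 5, 3, 2, 4, 3, 4]. Checking the degree-preserving permutations of the vertex set shows that none except the identity preserves every edge, so Aut(G) is trivial.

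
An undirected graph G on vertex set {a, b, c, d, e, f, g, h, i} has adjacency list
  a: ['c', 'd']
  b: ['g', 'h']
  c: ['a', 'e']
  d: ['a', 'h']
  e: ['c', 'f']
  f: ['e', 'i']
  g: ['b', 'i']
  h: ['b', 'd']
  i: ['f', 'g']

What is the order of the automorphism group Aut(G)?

Every vertex has degree 2 and the graph is connected, so G is the 9-cycle C_9. C_9 has 9 rotations and 9 reflections, so Aut(C_9) ≅ D_9 of order 18.

18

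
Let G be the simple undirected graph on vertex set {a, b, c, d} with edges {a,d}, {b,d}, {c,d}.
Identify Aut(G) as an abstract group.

the symmetric group on 3 letters

Vertex d has degree 3 and every other vertex has degree 1, so G is the star K_{1,3} with centre d. Any automorphism fixes the centre and permutes the 3 leaves freely, so Aut(G) ≅ S_3 of order 3! = 6.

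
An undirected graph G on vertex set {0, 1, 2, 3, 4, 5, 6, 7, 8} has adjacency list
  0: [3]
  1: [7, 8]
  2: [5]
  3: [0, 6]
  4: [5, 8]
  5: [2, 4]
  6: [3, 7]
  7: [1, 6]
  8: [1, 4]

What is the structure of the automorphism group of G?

the cyclic group of order 2

The degree sequence is [1, 2, 1, 2, 2, 2, 2, 2, 2]; the two degree-1 vertices 0 and 2 are the ends of a path, so G = P_9. A path has exactly one nontrivial symmetry — reversal — giving Aut(G) of order 2.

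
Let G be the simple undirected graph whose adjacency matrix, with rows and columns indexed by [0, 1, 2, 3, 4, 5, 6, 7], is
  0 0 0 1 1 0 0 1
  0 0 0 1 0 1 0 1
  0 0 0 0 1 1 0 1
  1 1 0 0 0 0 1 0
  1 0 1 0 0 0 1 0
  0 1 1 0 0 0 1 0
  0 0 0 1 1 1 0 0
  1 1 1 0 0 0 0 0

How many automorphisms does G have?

G is 3-regular and bipartite on 2^3 = 8 vertices with girth 4; it is the hypercube graph Q_3. The symmetry group of the 3-cube is the hyperoctahedral group B_3 = Z_2 ≀ S_3, of order 2^3·3! = 48.

48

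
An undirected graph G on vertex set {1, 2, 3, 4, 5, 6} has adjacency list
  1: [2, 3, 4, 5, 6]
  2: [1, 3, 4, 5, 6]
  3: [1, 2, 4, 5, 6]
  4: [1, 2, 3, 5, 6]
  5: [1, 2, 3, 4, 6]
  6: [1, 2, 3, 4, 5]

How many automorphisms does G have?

720

All 6 vertices are pairwise adjacent: G = K_6. Every bijection on the vertex set is an automorphism of K_6; hence Aut(K_6) ≅ S_6, order 720.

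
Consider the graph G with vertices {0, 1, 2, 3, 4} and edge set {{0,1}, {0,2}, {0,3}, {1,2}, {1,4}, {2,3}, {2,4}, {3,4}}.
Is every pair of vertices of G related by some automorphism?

No

Vertex 2 is the only vertex of degree 4, so every automorphism fixes it; G is not vertex-transitive.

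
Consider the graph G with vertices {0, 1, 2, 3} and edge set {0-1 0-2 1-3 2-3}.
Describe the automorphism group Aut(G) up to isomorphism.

D_4

G is 2-regular and connected on 4 vertices, i.e. the cycle C_4. C_4 has 4 rotations and 4 reflections, so Aut(C_4) ≅ D_4 of order 8.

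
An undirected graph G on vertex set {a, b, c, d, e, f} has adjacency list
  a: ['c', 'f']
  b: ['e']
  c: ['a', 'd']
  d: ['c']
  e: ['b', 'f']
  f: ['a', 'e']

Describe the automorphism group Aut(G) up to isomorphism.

the cyclic group of order 2

The degree sequence is [2, 1, 2, 1, 2, 2]; the two degree-1 vertices b and d are the ends of a path, so G = P_6. A path has exactly one nontrivial symmetry — reversal — giving Aut(G) of order 2.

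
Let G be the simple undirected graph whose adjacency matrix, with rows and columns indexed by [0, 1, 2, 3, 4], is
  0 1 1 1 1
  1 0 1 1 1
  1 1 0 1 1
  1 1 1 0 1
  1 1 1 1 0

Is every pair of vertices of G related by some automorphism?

All 5 vertices are pairwise adjacent: G = K_5. Any permutation of the 5 vertices preserves K_5, so Aut(K_5) = S_5 of order 5! = 120. This group acts transitively on the 5 vertices.

Yes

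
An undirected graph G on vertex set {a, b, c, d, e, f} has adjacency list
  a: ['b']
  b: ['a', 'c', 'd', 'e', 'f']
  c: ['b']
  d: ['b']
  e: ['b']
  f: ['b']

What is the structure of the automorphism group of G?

Vertex b has degree 5 and every other vertex has degree 1, so G is the star K_{1,5} with centre b. The 5 leaves are pairwise interchangeable while the centre is fixed, giving Aut(G) = S_5.

S_5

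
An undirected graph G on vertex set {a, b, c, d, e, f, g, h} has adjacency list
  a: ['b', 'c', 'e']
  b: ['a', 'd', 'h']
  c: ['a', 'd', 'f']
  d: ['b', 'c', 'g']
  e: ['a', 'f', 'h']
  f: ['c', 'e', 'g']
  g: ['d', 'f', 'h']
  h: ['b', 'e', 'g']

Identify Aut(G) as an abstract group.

Z_2^3 ⋊ S_3

G is 3-regular and bipartite on 2^3 = 8 vertices with girth 4; it is the hypercube graph Q_3. Aut(Q_3) consists of the signed permutations of the 3 coordinate axes: 3! permutations times 2^3 sign flips, so |Aut| = 2^3·3! = 48.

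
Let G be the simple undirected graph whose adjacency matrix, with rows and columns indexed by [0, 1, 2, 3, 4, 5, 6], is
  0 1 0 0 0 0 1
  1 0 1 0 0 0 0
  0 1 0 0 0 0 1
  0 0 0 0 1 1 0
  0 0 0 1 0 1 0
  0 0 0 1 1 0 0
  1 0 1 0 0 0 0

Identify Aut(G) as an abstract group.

D_3 × D_4

G has two connected components, {0, 1, 2, 6} and {3, 4, 5}; each is 2-regular, so G = C_4 ⊔ C_3. No automorphism exchanges components of different sizes, hence Aut(G) is the direct product D_3 × D_4, order 48.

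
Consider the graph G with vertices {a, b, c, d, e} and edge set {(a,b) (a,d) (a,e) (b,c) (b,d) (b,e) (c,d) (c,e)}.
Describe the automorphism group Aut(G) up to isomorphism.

Vertex b is the unique vertex of degree 4; the remaining 4 vertices each have degree 3 and induce a cycle, so G is the wheel on 5 vertices with hub b. Every automorphism fixes the hub and acts on the rim 4-cycle, so Aut(G) ≅ Aut(C_4) = D_4 of order 8.

D_4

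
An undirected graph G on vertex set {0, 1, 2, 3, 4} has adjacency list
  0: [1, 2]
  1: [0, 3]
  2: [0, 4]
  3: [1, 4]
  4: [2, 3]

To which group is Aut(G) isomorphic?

D_5

G is 2-regular and connected on 5 vertices, i.e. the cycle C_5. C_5 has 5 rotations and 5 reflections, so Aut(C_5) ≅ D_5 of order 10.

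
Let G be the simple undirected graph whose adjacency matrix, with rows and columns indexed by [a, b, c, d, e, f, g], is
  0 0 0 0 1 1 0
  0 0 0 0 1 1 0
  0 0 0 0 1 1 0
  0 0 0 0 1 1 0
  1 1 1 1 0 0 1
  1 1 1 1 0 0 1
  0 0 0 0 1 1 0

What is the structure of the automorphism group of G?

S_5 × S_2

The vertices split by degree into {e, f} (degree 5) and {a, b, c, d, g} (degree 2); every edge runs between the two parts, so G is the complete bipartite graph K_{2,5}. Automorphisms preserve the bipartition setwise (since the parts differ in size) and act as S_5 × S_2 within it; |Aut| = 240.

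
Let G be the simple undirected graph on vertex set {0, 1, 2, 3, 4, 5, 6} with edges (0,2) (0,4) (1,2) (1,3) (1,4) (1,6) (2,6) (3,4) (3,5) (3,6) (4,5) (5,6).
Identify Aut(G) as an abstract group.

The degree sequence is [2, 4, 3, 4, 4, 3, 4]. Checking the degree-preserving permutations of the vertex set shows that none except the identity preserves every edge, so Aut(G) is trivial.

the trivial group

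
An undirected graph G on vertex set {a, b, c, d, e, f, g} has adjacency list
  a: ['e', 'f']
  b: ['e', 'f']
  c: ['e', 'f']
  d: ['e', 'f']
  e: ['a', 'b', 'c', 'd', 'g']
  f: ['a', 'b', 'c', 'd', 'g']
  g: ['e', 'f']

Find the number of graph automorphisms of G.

240

The vertices split by degree into {e, f} (degree 5) and {a, b, c, d, g} (degree 2); every edge runs between the two parts, so G is the complete bipartite graph K_{2,5}. The parts have unequal sizes, so no automorphism swaps them; each part is permuted independently, giving S_2 × S_5 of order 2!·5! = 240.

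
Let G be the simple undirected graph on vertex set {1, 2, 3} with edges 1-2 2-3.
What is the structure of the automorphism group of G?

Z_2

The degree sequence is [1, 2, 1]; the two degree-1 vertices 1 and 3 are the ends of a path, so G = P_3. A path has exactly one nontrivial symmetry — reversal — giving Aut(G) of order 2.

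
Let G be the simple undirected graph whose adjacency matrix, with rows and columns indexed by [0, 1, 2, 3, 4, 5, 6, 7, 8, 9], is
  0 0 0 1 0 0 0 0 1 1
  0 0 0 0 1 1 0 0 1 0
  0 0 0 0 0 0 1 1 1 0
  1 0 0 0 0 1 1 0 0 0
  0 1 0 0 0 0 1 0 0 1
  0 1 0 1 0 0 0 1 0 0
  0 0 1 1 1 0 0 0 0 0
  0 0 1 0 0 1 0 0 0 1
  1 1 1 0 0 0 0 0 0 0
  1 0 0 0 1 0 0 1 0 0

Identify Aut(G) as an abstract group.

the symmetric group S_5

G is 3-regular on 10 vertices with no triangles and no 4-cycles (girth 5): this is the Petersen graph. Viewing the Petersen graph as the Kneser graph K(5,2) — vertices are 2-subsets of {1,…,5}, edges join disjoint pairs — its automorphisms are exactly the permutations of the 5-element set, so Aut ≅ S_5 of order 120.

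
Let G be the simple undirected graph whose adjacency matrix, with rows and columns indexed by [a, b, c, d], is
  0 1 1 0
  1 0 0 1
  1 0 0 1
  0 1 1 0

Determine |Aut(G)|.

G is 2-regular and bipartite on 2^2 = 4 vertices with girth 4; it is the hypercube graph Q_2. Aut(Q_2) consists of the signed permutations of the 2 coordinate axes: 2! permutations times 2^2 sign flips, so |Aut| = 2^2·2! = 8.

8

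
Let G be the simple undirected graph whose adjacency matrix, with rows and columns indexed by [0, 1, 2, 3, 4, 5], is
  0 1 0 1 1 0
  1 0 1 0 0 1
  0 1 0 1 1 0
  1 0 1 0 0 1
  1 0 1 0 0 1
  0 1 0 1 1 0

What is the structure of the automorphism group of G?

G is 3-regular and bipartite with parts {1, 3, 4} and {0, 2, 5} (each part is independent and every cross-pair is an edge), so G = K_{3,3}. Each part can be permuted independently (S_3 × S_3) and the two equal-size parts can also be swapped, giving (S_3 × S_3) ⋊ Z_2 of order 2·(3!)² = 72.

S_3 ≀ Z_2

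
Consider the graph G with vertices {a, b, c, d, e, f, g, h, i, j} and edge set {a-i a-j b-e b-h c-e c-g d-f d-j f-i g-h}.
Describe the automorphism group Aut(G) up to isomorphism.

D_5 ≀ Z_2

G has two connected components, {b, c, e, g, h} and {a, d, f, i, j}; each is 2-regular, so G = C_5 ⊔ C_5. With two isomorphic components, Aut(G) = Aut(C_5) ≀ S_2 = (D_5 × D_5) ⋊ Z_2: permute each cycle by D_5, then optionally swap the two cycles. Order 2·(2·5)² = 200.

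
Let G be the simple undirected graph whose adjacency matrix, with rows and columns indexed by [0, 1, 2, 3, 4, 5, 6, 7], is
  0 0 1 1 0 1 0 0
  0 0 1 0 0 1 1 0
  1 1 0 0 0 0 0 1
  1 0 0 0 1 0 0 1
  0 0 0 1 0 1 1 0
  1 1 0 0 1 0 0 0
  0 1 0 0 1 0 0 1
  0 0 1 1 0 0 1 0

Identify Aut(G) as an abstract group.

the hyperoctahedral group B_3

G is 3-regular and bipartite on 2^3 = 8 vertices with girth 4; it is the hypercube graph Q_3. Aut(Q_3) consists of the signed permutations of the 3 coordinate axes: 3! permutations times 2^3 sign flips, so |Aut| = 2^3·3! = 48.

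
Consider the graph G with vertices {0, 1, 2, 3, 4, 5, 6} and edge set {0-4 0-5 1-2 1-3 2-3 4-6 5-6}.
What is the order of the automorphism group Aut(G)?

48

G has two connected components, {0, 4, 5, 6} and {1, 2, 3}; each is 2-regular, so G = C_4 ⊔ C_3. The components are non-isomorphic (different sizes), so Aut(G) = Aut(C_3) × Aut(C_4) = D_3 × D_4 of order 6·8 = 48.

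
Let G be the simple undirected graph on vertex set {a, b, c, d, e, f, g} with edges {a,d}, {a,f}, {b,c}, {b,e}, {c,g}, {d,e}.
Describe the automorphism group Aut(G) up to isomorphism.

C_2

The degree sequence is [2, 2, 2, 2, 2, 1, 1]; the two degree-1 vertices f and g are the ends of a path, so G = P_7. A path has exactly one nontrivial symmetry — reversal — giving Aut(G) of order 2.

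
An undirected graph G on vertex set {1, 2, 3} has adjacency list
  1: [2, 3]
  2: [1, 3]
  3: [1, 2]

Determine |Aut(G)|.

Every vertex has degree 2, so G is the complete graph K_3. Any permutation of the 3 vertices preserves K_3, so Aut(K_3) = S_3 of order 3! = 6.

6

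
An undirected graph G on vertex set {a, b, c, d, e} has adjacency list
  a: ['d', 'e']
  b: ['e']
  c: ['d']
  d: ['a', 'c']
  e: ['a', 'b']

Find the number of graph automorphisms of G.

The degree sequence is [2, 1, 1, 2, 2]; the two degree-1 vertices b and c are the ends of a path, so G = P_5. A path has exactly one nontrivial symmetry — reversal — giving Aut(G) of order 2.

2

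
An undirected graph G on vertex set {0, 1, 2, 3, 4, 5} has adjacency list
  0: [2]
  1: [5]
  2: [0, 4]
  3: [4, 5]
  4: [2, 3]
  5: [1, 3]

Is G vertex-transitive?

Automorphisms preserve degree, but G has vertices of degree 1 and vertices of degree 2; no automorphism maps one to the other, so G is not vertex-transitive.

No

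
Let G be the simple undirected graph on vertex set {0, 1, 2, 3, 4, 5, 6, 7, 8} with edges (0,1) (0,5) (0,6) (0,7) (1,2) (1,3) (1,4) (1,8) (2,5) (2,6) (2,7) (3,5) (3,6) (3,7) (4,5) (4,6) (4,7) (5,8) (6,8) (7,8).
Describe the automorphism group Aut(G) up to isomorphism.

S_5 × S_4

The vertices split by degree into {1, 5, 6, 7} (degree 5) and {0, 2, 3, 4, 8} (degree 4); every edge runs between the two parts, so G is the complete bipartite graph K_{4,5}. The parts have unequal sizes, so no automorphism swaps them; each part is permuted independently, giving S_5 × S_4 of order 5!·4! = 2880.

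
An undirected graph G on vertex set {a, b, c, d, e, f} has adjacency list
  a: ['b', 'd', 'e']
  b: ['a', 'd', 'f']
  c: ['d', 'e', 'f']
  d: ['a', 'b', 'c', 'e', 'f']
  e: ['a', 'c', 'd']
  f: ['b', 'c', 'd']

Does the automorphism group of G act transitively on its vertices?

Vertex d is the only vertex of degree 5, so every automorphism fixes it; G is not vertex-transitive.

No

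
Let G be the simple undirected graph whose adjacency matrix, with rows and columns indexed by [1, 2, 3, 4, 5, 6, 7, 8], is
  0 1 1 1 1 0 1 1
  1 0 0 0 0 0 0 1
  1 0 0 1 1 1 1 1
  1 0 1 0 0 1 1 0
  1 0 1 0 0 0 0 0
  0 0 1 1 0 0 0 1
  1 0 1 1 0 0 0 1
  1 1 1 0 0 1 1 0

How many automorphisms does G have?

Degrees alone do not determine every vertex (e.g. 1 and 3 both have degree 6), but their neighbour-degree multisets differ: N(1) has degrees [2, 2, 4, 4, 5, 6] while N(3) has degrees [2, 3, 4, 4, 5, 6]. Repeating this refinement separates all vertices, so the only automorphism is the identity.

1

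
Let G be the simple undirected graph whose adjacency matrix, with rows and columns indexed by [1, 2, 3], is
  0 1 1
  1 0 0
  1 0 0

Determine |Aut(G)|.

The degree sequence is [2, 1, 1]; the two degree-1 vertices 2 and 3 are the ends of a path, so G = P_3. The only nontrivial automorphism of a path is the end-to-end reflection, so Aut(G) ≅ Z_2.

2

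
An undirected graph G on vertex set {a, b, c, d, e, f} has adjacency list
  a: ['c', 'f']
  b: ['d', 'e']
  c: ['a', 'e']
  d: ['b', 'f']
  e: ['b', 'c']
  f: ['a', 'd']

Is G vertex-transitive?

G is 2-regular and connected on 6 vertices, i.e. the cycle C_6. C_6 has 6 rotations and 6 reflections, so Aut(C_6) ≅ D_6 of order 12. Under this action every vertex can be carried to every other, so G is vertex-transitive.

Yes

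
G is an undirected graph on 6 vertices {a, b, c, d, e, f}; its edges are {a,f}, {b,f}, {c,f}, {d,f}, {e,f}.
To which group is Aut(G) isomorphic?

Vertex f has degree 5 and every other vertex has degree 1, so G is the star K_{1,5} with centre f. The 5 leaves are pairwise interchangeable while the centre is fixed, giving Aut(G) = S_5.

the symmetric group on 5 letters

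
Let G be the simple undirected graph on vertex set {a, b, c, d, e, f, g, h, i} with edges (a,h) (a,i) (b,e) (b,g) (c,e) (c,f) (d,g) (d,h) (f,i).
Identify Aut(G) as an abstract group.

Every vertex has degree 2 and the graph is connected, so G is the 9-cycle C_9. The automorphisms of the 9-cycle are exactly the symmetries of a regular 9-gon: the dihedral group D_9, |D_9| = 18.

the dihedral group of order 18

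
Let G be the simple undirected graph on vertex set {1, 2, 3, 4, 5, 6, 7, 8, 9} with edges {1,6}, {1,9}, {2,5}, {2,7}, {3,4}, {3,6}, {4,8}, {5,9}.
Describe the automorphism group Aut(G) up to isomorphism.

The degree sequence is [2, 2, 2, 2, 2, 2, 1, 1, 2]; the two degree-1 vertices 7 and 8 are the ends of a path, so G = P_9. The only nontrivial automorphism of a path is the end-to-end reflection, so Aut(G) ≅ Z_2.

the cyclic group of order 2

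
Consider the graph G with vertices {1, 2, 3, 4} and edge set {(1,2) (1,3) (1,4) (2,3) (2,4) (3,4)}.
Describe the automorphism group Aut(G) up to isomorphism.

the symmetric group on 4 letters

All 4 vertices are pairwise adjacent: G = K_4. Every bijection on the vertex set is an automorphism of K_4; hence Aut(K_4) ≅ S_4, order 24.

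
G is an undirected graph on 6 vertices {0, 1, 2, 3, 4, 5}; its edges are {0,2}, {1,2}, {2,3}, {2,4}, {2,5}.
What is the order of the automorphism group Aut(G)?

120

Vertex 2 has degree 5 and every other vertex has degree 1, so G is the star K_{1,5} with centre 2. The 5 leaves are pairwise interchangeable while the centre is fixed, giving Aut(G) = S_5.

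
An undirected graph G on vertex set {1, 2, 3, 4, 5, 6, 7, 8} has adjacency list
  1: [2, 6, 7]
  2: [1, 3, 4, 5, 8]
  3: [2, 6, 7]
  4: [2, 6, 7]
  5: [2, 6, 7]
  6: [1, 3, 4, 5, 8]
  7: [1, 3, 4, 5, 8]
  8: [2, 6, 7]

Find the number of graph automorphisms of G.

The vertices split by degree into {2, 6, 7} (degree 5) and {1, 3, 4, 5, 8} (degree 3); every edge runs between the two parts, so G is the complete bipartite graph K_{3,5}. The parts have unequal sizes, so no automorphism swaps them; each part is permuted independently, giving S_3 × S_5 of order 3!·5! = 720.

720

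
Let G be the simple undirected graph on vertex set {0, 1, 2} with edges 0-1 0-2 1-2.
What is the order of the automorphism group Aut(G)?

All 3 vertices are pairwise adjacent: G = K_3. Any permutation of the 3 vertices preserves K_3, so Aut(K_3) = S_3 of order 3! = 6.

6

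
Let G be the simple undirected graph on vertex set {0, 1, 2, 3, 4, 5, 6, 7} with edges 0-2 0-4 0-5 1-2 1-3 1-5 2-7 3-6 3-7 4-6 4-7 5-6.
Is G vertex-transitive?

G is 3-regular and bipartite on 2^3 = 8 vertices with girth 4; it is the hypercube graph Q_3. Aut(Q_3) consists of the signed permutations of the 3 coordinate axes: 3! permutations times 2^3 sign flips, so |Aut| = 2^3·3! = 48. This group acts transitively on the 8 vertices.

Yes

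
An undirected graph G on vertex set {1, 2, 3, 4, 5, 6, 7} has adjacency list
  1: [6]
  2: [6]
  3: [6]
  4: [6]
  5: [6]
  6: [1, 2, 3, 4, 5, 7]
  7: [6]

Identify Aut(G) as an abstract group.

Vertex 6 has degree 6 and every other vertex has degree 1, so G is the star K_{1,6} with centre 6. Any automorphism fixes the centre and permutes the 6 leaves freely, so Aut(G) ≅ S_6 of order 6! = 720.

the symmetric group on 6 letters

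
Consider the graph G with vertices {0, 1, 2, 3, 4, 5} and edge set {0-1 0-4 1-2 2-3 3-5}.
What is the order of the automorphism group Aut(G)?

2

The degree sequence is [2, 2, 2, 2, 1, 1]; the two degree-1 vertices 4 and 5 are the ends of a path, so G = P_6. A path has exactly one nontrivial symmetry — reversal — giving Aut(G) of order 2.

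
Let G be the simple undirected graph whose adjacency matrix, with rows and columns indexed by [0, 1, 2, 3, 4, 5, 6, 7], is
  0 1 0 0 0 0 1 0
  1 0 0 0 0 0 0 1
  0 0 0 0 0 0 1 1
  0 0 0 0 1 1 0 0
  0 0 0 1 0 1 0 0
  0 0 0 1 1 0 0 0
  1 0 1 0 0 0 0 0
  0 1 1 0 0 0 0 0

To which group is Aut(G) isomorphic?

D_3 × D_5

G has two connected components, {0, 1, 2, 6, 7} and {3, 4, 5}; each is 2-regular, so G = C_5 ⊔ C_3. No automorphism exchanges components of different sizes, hence Aut(G) is the direct product D_3 × D_5, order 60.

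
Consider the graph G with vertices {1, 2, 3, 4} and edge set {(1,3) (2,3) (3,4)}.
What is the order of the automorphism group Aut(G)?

6

Vertex 3 has degree 3 and every other vertex has degree 1, so G is the star K_{1,3} with centre 3. The 3 leaves are pairwise interchangeable while the centre is fixed, giving Aut(G) = S_3.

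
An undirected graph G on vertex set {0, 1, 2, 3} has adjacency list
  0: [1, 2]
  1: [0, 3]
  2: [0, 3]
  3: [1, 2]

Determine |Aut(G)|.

G is 2-regular and bipartite on 2^2 = 4 vertices with girth 4; it is the hypercube graph Q_2. The symmetry group of the 2-cube is the hyperoctahedral group B_2 = Z_2 ≀ S_2, of order 2^2·2! = 8.

8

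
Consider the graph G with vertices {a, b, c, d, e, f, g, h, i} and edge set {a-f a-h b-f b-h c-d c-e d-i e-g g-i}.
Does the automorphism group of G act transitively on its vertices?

No

G has two connected components, {c, d, e, g, i} and {a, b, f, h}; each is 2-regular, so G = C_5 ⊔ C_4. The orbit of a under Aut(G) is {a, b, f, h}, which does not contain c, so G is not vertex-transitive.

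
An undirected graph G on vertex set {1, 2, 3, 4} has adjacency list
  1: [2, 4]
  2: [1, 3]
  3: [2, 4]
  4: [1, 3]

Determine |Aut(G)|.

Every vertex has degree 2 and the graph is connected, so G is the 4-cycle C_4. The automorphisms of the 4-cycle are exactly the symmetries of a regular 4-gon: the dihedral group D_4, |D_4| = 8.

8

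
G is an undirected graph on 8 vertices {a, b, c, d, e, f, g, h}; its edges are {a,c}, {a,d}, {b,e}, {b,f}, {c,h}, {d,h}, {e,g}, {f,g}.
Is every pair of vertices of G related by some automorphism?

Yes

G has two connected components, {b, e, f, g} and {a, c, d, h}; each is 2-regular, so G = C_4 ⊔ C_4. Aut of a disjoint union of two copies of C_4 is the wreath product D_4 ≀ Z_2, of order 2·8² = 128. This group acts transitively on the 8 vertices.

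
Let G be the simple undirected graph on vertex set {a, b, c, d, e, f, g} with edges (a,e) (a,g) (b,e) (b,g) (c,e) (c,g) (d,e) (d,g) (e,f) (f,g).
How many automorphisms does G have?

240

The vertices split by degree into {e, g} (degree 5) and {a, b, c, d, f} (degree 2); every edge runs between the two parts, so G is the complete bipartite graph K_{2,5}. The parts have unequal sizes, so no automorphism swaps them; each part is permuted independently, giving S_5 × S_2 of order 5!·2! = 240.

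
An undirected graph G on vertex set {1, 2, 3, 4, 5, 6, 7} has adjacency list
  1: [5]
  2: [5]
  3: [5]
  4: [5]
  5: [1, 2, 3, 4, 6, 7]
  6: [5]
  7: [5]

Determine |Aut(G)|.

Vertex 5 has degree 6 and every other vertex has degree 1, so G is the star K_{1,6} with centre 5. The 6 leaves are pairwise interchangeable while the centre is fixed, giving Aut(G) = S_6.

720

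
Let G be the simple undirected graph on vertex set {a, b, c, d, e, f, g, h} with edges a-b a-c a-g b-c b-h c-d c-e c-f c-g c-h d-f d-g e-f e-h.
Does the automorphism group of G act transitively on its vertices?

Vertex c is the only vertex of degree 7, so every automorphism fixes it; G is not vertex-transitive.

No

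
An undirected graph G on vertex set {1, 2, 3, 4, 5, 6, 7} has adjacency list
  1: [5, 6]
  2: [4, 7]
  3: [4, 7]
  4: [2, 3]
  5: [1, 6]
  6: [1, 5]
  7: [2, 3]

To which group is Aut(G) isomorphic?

G has two connected components, {2, 3, 4, 7} and {1, 5, 6}; each is 2-regular, so G = C_4 ⊔ C_3. No automorphism exchanges components of different sizes, hence Aut(G) is the direct product D_4 × D_3, order 48.

D_4 × D_3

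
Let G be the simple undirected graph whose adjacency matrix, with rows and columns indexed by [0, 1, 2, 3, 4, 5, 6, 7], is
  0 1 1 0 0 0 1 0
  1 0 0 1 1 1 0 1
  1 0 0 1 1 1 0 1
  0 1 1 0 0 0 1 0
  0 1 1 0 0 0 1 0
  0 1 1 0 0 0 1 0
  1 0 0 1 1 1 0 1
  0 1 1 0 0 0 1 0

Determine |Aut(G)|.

The vertices split by degree into {1, 2, 6} (degree 5) and {0, 3, 4, 5, 7} (degree 3); every edge runs between the two parts, so G is the complete bipartite graph K_{3,5}. Automorphisms preserve the bipartition setwise (since the parts differ in size) and act as S_3 × S_5 within it; |Aut| = 720.

720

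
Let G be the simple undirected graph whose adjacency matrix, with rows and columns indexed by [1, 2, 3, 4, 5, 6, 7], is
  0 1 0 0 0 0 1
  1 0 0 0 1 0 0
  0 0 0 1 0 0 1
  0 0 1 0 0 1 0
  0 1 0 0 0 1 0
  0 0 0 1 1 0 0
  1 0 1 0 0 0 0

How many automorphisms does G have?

14

G is 2-regular and connected on 7 vertices, i.e. the cycle C_7. C_7 has 7 rotations and 7 reflections, so Aut(C_7) ≅ D_7 of order 14.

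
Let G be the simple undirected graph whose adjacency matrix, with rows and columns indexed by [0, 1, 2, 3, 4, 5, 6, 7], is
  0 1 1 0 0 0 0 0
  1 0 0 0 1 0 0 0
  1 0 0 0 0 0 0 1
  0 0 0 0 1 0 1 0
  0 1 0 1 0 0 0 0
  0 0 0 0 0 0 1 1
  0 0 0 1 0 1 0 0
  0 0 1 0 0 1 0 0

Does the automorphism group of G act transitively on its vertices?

Every vertex has degree 2 and the graph is connected, so G is the 8-cycle C_8. C_8 has 8 rotations and 8 reflections, so Aut(C_8) ≅ D_8 of order 16. Under this action every vertex can be carried to every other, so G is vertex-transitive.

Yes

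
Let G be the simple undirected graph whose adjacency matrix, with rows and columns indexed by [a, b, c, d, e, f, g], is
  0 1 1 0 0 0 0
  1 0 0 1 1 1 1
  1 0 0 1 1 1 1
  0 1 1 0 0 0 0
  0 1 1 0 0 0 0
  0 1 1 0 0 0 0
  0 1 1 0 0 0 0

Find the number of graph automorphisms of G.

240

The vertices split by degree into {b, c} (degree 5) and {a, d, e, f, g} (degree 2); every edge runs between the two parts, so G is the complete bipartite graph K_{2,5}. The parts have unequal sizes, so no automorphism swaps them; each part is permuted independently, giving S_5 × S_2 of order 5!·2! = 240.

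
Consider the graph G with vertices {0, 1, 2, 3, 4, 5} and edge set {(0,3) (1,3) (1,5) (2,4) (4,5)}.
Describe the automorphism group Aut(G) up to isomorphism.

Z_2

The degree sequence is [1, 2, 1, 2, 2, 2]; the two degree-1 vertices 0 and 2 are the ends of a path, so G = P_6. The only nontrivial automorphism of a path is the end-to-end reflection, so Aut(G) ≅ Z_2.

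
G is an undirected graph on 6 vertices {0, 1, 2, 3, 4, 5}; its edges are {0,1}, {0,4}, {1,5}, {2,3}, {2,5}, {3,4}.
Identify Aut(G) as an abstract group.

G is 2-regular and connected on 6 vertices, i.e. the cycle C_6. The automorphisms of the 6-cycle are exactly the symmetries of a regular 6-gon: the dihedral group D_6, |D_6| = 12.

D_6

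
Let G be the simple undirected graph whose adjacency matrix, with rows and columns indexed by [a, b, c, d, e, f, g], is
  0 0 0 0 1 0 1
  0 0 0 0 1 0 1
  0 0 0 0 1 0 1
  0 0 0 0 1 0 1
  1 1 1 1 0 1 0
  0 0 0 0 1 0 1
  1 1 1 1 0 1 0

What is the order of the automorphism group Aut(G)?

The vertices split by degree into {e, g} (degree 5) and {a, b, c, d, f} (degree 2); every edge runs between the two parts, so G is the complete bipartite graph K_{2,5}. The parts have unequal sizes, so no automorphism swaps them; each part is permuted independently, giving S_2 × S_5 of order 2!·5! = 240.

240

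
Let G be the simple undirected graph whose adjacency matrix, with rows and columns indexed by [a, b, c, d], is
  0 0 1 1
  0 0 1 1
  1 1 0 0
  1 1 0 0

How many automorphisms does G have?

G is 2-regular and bipartite with parts {c, d} and {a, b} (each part is independent and every cross-pair is an edge), so G = K_{2,2}. Each part can be permuted independently (S_2 × S_2) and the two equal-size parts can also be swapped, giving (S_2 × S_2) ⋊ Z_2 of order 2·(2!)² = 8.

8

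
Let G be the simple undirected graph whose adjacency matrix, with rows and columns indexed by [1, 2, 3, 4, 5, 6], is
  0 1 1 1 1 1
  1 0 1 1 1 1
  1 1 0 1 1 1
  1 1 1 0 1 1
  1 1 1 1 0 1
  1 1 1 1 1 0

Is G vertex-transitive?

Yes

Every vertex has degree 5, so G is the complete graph K_6. Any permutation of the 6 vertices preserves K_6, so Aut(K_6) = S_6 of order 6! = 720. This group acts transitively on the 6 vertices.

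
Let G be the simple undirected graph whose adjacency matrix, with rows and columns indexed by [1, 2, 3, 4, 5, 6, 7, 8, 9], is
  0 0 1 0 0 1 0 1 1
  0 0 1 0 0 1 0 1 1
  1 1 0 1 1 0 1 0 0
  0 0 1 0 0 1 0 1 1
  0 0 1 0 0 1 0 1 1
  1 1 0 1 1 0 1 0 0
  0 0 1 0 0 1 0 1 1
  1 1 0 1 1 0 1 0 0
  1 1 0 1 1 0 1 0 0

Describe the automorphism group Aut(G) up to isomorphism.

S_5 × S_4

The vertices split by degree into {3, 6, 8, 9} (degree 5) and {1, 2, 4, 5, 7} (degree 4); every edge runs between the two parts, so G is the complete bipartite graph K_{4,5}. The parts have unequal sizes, so no automorphism swaps them; each part is permuted independently, giving S_5 × S_4 of order 5!·4! = 2880.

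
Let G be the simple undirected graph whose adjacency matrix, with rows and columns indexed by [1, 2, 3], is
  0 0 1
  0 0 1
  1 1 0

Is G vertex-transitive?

Vertex 3 is the only vertex of degree 2, so every automorphism fixes it; G is not vertex-transitive.

No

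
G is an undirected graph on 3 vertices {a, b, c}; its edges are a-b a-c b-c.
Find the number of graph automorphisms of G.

Every vertex has degree 2, so G is the complete graph K_3. Any permutation of the 3 vertices preserves K_3, so Aut(K_3) = S_3 of order 3! = 6.

6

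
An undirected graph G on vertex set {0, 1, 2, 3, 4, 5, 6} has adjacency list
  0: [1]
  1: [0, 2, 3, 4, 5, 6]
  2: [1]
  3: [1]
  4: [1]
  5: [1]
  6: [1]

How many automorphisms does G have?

720

Vertex 1 has degree 6 and every other vertex has degree 1, so G is the star K_{1,6} with centre 1. The 6 leaves are pairwise interchangeable while the centre is fixed, giving Aut(G) = S_6.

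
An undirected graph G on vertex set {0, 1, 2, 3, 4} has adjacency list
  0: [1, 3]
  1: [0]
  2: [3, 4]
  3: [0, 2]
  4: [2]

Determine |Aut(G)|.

The degree sequence is [2, 1, 2, 2, 1]; the two degree-1 vertices 1 and 4 are the ends of a path, so G = P_5. A path has exactly one nontrivial symmetry — reversal — giving Aut(G) of order 2.

2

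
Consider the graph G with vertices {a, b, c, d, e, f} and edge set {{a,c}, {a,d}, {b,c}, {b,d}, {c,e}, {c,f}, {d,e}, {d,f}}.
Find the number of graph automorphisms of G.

48

The vertices split by degree into {c, d} (degree 4) and {a, b, e, f} (degree 2); every edge runs between the two parts, so G is the complete bipartite graph K_{2,4}. Automorphisms preserve the bipartition setwise (since the parts differ in size) and act as S_2 × S_4 within it; |Aut| = 48.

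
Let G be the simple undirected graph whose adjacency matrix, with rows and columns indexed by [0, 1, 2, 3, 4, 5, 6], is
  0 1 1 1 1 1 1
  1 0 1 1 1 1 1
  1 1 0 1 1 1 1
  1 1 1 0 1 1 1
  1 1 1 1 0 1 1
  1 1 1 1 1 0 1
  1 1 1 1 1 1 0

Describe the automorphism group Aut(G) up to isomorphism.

S_7

All 7 vertices are pairwise adjacent: G = K_7. Every bijection on the vertex set is an automorphism of K_7; hence Aut(K_7) ≅ S_7, order 5040.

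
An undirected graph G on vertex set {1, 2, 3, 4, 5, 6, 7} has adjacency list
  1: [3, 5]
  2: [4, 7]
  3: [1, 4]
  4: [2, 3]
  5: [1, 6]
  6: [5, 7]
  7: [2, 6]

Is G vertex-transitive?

G is 2-regular and connected on 7 vertices, i.e. the cycle C_7. C_7 has 7 rotations and 7 reflections, so Aut(C_7) ≅ D_7 of order 14. This group acts transitively on the 7 vertices.

Yes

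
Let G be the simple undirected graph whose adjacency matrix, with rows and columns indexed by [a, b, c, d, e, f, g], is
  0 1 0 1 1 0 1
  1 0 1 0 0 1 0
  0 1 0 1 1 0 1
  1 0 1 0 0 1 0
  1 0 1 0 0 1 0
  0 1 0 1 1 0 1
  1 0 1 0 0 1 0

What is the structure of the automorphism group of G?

S_3 × S_4

The vertices split by degree into {a, c, f} (degree 4) and {b, d, e, g} (degree 3); every edge runs between the two parts, so G is the complete bipartite graph K_{3,4}. Automorphisms preserve the bipartition setwise (since the parts differ in size) and act as S_3 × S_4 within it; |Aut| = 144.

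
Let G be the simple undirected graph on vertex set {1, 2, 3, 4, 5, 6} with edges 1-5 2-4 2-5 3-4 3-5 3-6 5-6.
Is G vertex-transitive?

Vertex 1 is the only vertex of degree 1, so every automorphism fixes it; G is not vertex-transitive.

No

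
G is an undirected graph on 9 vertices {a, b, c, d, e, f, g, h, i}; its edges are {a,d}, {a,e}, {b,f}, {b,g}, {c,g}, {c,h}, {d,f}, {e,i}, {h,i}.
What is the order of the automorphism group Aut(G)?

G is 2-regular and connected on 9 vertices, i.e. the cycle C_9. The automorphisms of the 9-cycle are exactly the symmetries of a regular 9-gon: the dihedral group D_9, |D_9| = 18.

18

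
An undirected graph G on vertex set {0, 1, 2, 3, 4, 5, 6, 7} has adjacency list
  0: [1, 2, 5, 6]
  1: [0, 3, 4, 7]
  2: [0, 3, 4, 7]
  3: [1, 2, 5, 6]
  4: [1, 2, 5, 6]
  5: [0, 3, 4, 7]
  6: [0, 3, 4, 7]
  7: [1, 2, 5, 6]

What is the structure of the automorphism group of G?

S_4 ≀ Z_2

G is 4-regular and bipartite with parts {0, 3, 4, 7} and {1, 2, 5, 6} (each part is independent and every cross-pair is an edge), so G = K_{4,4}. Aut(K_{4,4}) is the wreath product S_4 ≀ Z_2: permute within each part, then optionally swap the parts; |Aut| = 2·(4!)² = 1152.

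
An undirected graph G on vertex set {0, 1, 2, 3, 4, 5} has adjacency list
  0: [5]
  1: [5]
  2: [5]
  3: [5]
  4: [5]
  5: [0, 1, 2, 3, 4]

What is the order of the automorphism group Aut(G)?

120

Vertex 5 has degree 5 and every other vertex has degree 1, so G is the star K_{1,5} with centre 5. The 5 leaves are pairwise interchangeable while the centre is fixed, giving Aut(G) = S_5.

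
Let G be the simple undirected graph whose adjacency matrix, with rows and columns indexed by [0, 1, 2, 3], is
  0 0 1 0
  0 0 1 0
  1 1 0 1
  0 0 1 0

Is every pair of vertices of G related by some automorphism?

No

Vertex 2 is the only vertex of degree 3, so every automorphism fixes it; G is not vertex-transitive.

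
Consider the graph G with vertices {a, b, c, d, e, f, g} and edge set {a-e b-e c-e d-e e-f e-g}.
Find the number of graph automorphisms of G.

720

Vertex e has degree 6 and every other vertex has degree 1, so G is the star K_{1,6} with centre e. Any automorphism fixes the centre and permutes the 6 leaves freely, so Aut(G) ≅ S_6 of order 6! = 720.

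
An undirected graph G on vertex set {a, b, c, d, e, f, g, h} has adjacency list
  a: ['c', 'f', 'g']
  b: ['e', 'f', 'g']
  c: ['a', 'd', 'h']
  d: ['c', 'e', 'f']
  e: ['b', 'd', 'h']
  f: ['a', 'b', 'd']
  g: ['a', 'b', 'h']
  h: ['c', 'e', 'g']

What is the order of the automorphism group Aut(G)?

48

G is 3-regular and bipartite on 2^3 = 8 vertices with girth 4; it is the hypercube graph Q_3. The symmetry group of the 3-cube is the hyperoctahedral group B_3 = Z_2 ≀ S_3, of order 2^3·3! = 48.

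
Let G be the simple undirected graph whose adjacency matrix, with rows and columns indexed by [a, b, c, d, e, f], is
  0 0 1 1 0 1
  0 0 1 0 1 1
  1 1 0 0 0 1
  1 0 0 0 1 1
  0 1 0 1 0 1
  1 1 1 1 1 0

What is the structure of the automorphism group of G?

Vertex f is the unique vertex of degree 5; the remaining 5 vertices each have degree 3 and induce a cycle, so G is the wheel on 6 vertices with hub f. Every automorphism fixes the hub and acts on the rim 5-cycle, so Aut(G) ≅ Aut(C_5) = D_5 of order 10.

D_5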